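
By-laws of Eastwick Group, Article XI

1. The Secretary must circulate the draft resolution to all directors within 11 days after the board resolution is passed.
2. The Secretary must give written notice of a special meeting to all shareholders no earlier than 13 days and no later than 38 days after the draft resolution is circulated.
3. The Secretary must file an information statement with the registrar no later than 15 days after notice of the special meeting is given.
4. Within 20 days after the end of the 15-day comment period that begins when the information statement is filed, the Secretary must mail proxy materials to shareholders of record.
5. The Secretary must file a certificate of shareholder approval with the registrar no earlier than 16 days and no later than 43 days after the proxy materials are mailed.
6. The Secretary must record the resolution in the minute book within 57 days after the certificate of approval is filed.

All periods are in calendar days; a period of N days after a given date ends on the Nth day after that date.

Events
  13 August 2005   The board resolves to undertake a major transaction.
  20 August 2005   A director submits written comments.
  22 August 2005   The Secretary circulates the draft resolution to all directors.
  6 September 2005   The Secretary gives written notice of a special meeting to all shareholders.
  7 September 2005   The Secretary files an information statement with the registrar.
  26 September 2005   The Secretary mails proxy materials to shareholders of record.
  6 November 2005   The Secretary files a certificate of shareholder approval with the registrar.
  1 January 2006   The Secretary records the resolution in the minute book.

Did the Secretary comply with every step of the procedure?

(1) due by 13 August 2005 + 11 days = 24 August 2005; completed 22 August 2005, before the deadline.
(2) the permitted window runs from 22 August 2005 + 13 = 4 September 2005 to 22 August 2005 + 38 = 29 September 2005; 6 September 2005 falls inside that range.
(3) due by 6 September 2005 + 15 days = 21 September 2005; completed 7 September 2005, before the deadline.
(4) due by 22 September 2005 + 20 days = 12 October 2005; done 26 September 2005 — timely.
(5) the permitted window runs from 26 September 2005 + 16 = 12 October 2005 to 26 September 2005 + 43 = 8 November 2005; done 6 November 2005 — within the window.
(6) due by 6 November 2005 + 57 days = 2 January 2006; completed 1 January 2006, before the deadline.

Yes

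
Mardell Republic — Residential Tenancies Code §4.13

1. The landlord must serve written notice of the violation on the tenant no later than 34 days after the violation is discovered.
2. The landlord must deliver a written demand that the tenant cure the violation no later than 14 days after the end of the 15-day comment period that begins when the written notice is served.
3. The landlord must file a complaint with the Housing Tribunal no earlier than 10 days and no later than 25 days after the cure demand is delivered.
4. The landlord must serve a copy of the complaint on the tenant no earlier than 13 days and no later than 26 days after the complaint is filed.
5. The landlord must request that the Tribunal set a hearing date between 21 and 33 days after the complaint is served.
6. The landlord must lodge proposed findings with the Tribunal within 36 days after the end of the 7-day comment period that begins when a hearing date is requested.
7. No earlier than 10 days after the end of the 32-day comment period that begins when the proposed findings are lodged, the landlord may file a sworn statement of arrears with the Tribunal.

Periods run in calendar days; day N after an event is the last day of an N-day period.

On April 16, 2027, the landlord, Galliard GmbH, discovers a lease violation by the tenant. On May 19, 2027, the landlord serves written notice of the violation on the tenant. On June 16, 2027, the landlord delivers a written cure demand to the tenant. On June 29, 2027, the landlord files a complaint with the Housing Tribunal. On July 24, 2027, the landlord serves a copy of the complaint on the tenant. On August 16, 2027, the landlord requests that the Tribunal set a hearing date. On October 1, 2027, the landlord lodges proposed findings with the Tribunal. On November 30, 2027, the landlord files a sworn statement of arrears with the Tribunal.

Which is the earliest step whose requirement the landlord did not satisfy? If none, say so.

(1) due by April 16, 2027 + 34 days = May 20, 2027; done May 19, 2027 — timely.
(2) due by June 3, 2027 + 14 days = June 17, 2027; completed June 16, 2027, before the deadline.
(3) the permitted window runs from June 16, 2027 + 10 = June 26, 2027 to June 16, 2027 + 25 = July 11, 2027; done June 29, 2027, which is between those dates.
(4) the permitted window runs from June 29, 2027 + 13 = July 12, 2027 to June 29, 2027 + 26 = July 25, 2027; done July 24, 2027 — within the window.
(5) the permitted window runs from July 24, 2027 + 21 = August 14, 2027 to July 24, 2027 + 33 = August 26, 2027; done August 16, 2027 — within the window.
(6) due by August 23, 2027 + 36 days = September 28, 2027; done October 1, 2027 — 3 days late.

Step 6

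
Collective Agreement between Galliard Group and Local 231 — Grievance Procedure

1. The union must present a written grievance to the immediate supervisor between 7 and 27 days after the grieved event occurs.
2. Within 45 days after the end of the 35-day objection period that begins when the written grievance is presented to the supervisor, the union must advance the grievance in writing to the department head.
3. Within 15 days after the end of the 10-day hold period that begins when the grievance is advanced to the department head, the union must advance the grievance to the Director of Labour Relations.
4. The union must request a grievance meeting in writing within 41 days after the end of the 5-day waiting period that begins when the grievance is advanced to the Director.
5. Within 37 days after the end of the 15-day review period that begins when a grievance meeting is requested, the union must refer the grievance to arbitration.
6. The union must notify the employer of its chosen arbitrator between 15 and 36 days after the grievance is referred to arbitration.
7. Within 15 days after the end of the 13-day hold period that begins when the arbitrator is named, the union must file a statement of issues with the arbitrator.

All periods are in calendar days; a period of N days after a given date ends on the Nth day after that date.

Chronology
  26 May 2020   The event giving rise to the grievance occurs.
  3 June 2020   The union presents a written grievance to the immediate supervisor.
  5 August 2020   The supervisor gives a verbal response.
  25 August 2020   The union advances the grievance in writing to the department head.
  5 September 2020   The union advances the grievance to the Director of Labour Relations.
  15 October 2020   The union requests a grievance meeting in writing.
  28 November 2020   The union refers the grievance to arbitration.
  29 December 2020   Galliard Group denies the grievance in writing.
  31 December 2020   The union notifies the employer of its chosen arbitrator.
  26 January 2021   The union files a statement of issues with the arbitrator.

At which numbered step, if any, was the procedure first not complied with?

Step 1: the window is 7–27 days after 26 May 2020 (when the grieved event occurs), so 2 June 2020 through 22 June 2020; done 3 June 2020, which is between those dates.
Step 2: 45 days after 8 July 2020 (end of the 35-day objection period, which began when the written grievance is presented to the supervisor on 3 June 2020) is 22 August 2020; done 25 August 2020 — 3 days late.
That is the first point of non-compliance.

Step 2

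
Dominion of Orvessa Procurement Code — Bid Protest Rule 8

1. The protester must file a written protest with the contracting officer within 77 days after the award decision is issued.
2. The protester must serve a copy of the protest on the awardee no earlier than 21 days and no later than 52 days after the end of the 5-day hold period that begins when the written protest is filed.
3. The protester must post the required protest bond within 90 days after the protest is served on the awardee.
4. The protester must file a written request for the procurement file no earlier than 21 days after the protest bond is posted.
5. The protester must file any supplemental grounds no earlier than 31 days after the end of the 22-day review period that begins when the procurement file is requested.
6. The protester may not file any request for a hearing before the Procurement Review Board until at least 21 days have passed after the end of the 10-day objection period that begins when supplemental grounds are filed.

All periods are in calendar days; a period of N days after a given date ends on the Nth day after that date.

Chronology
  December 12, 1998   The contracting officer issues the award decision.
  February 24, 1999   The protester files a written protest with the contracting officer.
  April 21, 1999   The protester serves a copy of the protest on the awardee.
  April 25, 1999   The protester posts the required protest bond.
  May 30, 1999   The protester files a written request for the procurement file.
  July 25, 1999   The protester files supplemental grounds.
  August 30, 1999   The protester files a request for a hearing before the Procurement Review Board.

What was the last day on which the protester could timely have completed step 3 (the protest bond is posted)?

Step 3 runs from April 21, 1999, when the protest is served on the awardee. 90 days after April 21, 1999 is July 20, 1999.

July 20, 1999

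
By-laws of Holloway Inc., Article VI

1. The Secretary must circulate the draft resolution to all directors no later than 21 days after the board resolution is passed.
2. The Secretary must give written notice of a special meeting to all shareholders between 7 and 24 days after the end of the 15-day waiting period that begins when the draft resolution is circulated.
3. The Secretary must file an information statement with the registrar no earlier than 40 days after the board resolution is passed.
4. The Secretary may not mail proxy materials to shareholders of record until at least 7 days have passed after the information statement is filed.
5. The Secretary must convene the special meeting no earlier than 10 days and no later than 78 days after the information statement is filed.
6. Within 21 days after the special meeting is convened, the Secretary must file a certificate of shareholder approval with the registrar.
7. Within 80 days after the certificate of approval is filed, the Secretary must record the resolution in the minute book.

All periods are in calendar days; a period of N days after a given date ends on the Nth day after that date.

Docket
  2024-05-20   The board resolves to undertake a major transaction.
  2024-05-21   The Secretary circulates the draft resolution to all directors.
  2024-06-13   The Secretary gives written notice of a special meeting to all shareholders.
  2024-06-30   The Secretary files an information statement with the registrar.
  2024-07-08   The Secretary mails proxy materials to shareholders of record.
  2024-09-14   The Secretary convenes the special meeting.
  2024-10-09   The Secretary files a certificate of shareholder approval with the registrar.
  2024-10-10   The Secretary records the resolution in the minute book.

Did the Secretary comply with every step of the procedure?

Step 1 — counting 21 days from 2024-05-20 (when the board resolution is passed) gives a deadline of 2024-06-10; done 2024-05-21 — timely.
Step 2 — 7 and 24 days from 2024-06-05 (end of the 15-day waiting period, which began when the draft resolution is circulated on 2024-05-21) are 2024-06-12 and 2024-06-29 respectively; done 2024-06-13, which is between those dates.
Step 3 — must wait 40 days from 2024-05-20 (when the board resolution is passed), so not before 2024-06-29; done 2024-06-30, after the minimum wait.
Step 4 — must wait 7 days from 2024-06-30 (when the information statement is filed), so not before 2024-07-07; done 2024-07-08 — permitted.
Step 5 — 10 and 78 days from 2024-06-30 (when the information statement is filed) are 2024-07-10 and 2024-09-16 respectively; done 2024-09-14 — within the window.
Step 6 — counting 21 days from 2024-09-14 (when the special meeting is convened) gives a deadline of 2024-10-05; done 2024-10-09 — 4 days late.

No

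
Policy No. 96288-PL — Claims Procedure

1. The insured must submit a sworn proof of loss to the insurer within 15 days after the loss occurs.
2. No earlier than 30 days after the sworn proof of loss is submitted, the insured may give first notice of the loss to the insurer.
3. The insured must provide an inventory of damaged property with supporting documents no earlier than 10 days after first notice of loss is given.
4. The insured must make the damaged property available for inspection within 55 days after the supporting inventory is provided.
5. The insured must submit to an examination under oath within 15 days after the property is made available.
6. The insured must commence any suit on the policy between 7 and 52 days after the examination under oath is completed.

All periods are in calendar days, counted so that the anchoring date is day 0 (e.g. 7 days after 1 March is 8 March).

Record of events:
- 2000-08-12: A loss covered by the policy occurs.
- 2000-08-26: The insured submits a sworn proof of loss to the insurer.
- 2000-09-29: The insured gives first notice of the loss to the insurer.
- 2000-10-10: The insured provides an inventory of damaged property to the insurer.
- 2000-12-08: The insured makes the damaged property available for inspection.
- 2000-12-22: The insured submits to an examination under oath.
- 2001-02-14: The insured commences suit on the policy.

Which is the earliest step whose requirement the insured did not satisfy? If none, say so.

Step 4

Step 1 — counting 15 days from 2000-08-12 (when the loss occurs) gives a deadline of 2000-08-27; done 2000-08-26 — timely.
Step 2 — must wait 30 days from 2000-08-26 (when the sworn proof of loss is submitted), so not before 2000-09-25; done 2000-09-29, after the minimum wait.
Step 3 — must wait 10 days from 2000-09-29 (when first notice of loss is given), so not before 2000-10-09; done 2000-10-10, after the minimum wait.
Step 4 — counting 55 days from 2000-10-10 (when the supporting inventory is provided) gives a deadline of 2000-12-04; done 2000-12-08 — 4 days late.
That is the first point of non-compliance.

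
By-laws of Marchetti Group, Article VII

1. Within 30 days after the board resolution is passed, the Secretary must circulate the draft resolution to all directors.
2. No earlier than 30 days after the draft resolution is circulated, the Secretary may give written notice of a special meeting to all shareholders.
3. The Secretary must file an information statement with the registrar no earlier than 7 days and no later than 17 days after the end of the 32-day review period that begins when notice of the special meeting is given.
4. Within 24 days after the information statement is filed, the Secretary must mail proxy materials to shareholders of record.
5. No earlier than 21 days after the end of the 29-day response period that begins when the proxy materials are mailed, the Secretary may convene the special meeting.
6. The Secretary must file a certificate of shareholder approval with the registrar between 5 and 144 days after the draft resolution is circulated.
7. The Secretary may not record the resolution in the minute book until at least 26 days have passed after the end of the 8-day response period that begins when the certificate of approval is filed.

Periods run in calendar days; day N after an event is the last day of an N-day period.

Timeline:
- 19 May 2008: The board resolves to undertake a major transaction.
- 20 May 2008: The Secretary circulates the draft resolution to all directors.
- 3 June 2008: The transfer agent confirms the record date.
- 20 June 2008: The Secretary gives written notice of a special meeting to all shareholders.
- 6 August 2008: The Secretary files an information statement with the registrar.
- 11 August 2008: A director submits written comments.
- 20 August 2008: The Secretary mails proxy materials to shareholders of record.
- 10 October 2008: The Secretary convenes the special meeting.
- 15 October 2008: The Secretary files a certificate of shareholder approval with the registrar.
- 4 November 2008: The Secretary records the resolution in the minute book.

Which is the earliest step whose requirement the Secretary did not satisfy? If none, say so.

Step 1 — counting 30 days from 19 May 2008 (when the board resolution is passed) gives a deadline of 18 June 2008; completed 20 May 2008, before the deadline.
Step 2 — must wait 30 days from 20 May 2008 (when the draft resolution is circulated), so not before 19 June 2008; 20 June 2008 is on or after that date.
Step 3 — 7 and 17 days from 22 July 2008 (end of the 32-day review period, which began when notice of the special meeting is given on 20 June 2008) are 29 July 2008 and 8 August 2008 respectively; done 6 August 2008 — within the window.
Step 4 — counting 24 days from 6 August 2008 (when the information statement is filed) gives a deadline of 30 August 2008; 20 August 2008 is within that limit.
Step 5 — must wait 21 days from 18 September 2008 (end of the 29-day response period, which began when the proxy materials are mailed on 20 August 2008), so not before 9 October 2008; done 10 October 2008, after the minimum wait.
Step 6 — 5 and 144 days from 20 May 2008 (when the draft resolution is circulated) are 25 May 2008 and 11 October 2008 respectively; 15 October 2008 is 4 days past the end of the window.
That is the first point of non-compliance.

Step 6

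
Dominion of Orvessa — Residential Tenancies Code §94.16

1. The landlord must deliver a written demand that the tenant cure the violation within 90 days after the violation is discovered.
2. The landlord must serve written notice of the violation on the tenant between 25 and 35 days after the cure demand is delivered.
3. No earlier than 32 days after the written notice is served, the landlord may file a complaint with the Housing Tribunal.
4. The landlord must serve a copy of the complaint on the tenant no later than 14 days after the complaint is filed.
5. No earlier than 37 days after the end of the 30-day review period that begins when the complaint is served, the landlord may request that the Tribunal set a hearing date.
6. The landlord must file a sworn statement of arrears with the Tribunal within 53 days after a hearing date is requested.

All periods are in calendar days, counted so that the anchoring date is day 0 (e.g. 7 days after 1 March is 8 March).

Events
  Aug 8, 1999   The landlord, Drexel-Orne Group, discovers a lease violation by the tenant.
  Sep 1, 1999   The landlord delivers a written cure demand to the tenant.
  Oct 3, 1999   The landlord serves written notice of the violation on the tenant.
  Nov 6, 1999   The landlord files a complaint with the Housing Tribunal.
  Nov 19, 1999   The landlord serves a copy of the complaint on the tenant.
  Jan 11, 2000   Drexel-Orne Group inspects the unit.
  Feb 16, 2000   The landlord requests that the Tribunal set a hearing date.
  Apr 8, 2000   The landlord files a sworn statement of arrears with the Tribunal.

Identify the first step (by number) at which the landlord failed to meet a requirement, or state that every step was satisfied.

(1) due by Aug 8, 1999 + 90 days = Nov 6, 1999; Sep 1, 1999 is within that limit.
(2) the permitted window runs from Sep 1, 1999 + 25 = Sep 26, 1999 to Sep 1, 1999 + 35 = Oct 6, 1999; done Oct 3, 1999 — within the window.
(3) permitted from Oct 3, 1999 + 32 days = Nov 4, 1999 onward; done Nov 6, 1999 — permitted.
(4) due by Nov 6, 1999 + 14 days = Nov 20, 1999; done Nov 19, 1999 — timely.
(5) permitted from Dec 19, 1999 + 37 days = Jan 25, 2000 onward; done Feb 16, 2000 — permitted.
(6) due by Feb 16, 2000 + 53 days = Apr 9, 2000; done Apr 8, 2000 — timely.

None — every step was satisfied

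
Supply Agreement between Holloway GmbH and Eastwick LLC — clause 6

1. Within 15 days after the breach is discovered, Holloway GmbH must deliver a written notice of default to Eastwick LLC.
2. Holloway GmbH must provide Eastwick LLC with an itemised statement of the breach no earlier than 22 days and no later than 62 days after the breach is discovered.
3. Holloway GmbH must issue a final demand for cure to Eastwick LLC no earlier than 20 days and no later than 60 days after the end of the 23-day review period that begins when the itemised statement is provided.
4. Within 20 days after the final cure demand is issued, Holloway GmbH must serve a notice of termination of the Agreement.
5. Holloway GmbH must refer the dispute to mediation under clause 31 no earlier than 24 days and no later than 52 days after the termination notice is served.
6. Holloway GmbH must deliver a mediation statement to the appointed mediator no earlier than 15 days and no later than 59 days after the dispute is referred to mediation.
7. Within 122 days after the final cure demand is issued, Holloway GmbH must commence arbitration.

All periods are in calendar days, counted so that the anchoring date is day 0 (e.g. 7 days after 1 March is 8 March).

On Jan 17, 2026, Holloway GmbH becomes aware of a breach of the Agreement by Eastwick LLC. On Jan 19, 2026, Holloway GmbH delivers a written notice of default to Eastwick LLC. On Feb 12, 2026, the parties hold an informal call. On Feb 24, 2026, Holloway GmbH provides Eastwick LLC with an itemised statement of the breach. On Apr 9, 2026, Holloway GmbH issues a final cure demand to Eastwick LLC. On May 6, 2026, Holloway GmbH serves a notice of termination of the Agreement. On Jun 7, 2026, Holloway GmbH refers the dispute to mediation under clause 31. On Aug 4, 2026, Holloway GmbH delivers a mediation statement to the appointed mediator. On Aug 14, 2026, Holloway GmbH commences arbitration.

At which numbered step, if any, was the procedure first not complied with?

Step 1 — counting 15 days from Jan 17, 2026 (when the breach is discovered) gives a deadline of Feb 1, 2026; completed Jan 19, 2026, before the deadline.
Step 2 — 22 and 62 days from Jan 17, 2026 (when the breach is discovered) are Feb 8, 2026 and Mar 20, 2026 respectively; Feb 24, 2026 falls inside that range.
Step 3 — 20 and 60 days from Mar 19, 2026 (end of the 23-day review period, which began when the itemised statement is provided on Feb 24, 2026) are Apr 8, 2026 and May 18, 2026 respectively; done Apr 9, 2026, which is between those dates.
Step 4 — counting 20 days from Apr 9, 2026 (when the final cure demand is issued) gives a deadline of Apr 29, 2026; done May 6, 2026 — 7 days late.
The procedure was therefore not followed at step 4.

Step 4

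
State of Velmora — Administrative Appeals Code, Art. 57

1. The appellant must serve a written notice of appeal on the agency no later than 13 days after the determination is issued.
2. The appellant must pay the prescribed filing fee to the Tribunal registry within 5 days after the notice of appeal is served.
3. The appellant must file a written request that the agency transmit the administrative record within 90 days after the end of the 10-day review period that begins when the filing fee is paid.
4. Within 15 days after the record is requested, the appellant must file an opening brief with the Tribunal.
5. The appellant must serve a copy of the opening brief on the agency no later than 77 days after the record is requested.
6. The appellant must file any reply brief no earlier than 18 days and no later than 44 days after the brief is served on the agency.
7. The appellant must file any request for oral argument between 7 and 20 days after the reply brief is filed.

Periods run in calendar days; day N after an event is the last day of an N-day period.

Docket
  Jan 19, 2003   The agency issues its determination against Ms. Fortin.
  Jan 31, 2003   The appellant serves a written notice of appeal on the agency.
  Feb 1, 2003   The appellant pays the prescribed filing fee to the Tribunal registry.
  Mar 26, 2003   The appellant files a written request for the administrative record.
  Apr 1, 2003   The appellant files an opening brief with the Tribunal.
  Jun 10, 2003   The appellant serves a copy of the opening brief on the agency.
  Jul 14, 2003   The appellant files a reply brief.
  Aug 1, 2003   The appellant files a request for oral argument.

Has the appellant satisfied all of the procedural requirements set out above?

Yes

Step 1 — counting 13 days from Jan 19, 2003 (when the determination is issued) gives a deadline of Feb 1, 2003; Jan 31, 2003 is within that limit.
Step 2 — counting 5 days from Jan 31, 2003 (when the notice of appeal is served) gives a deadline of Feb 5, 2003; completed Feb 1, 2003, before the deadline.
Step 3 — counting 90 days from Feb 11, 2003 (end of the 10-day review period, which began when the filing fee is paid on Feb 1, 2003) gives a deadline of May 12, 2003; completed Mar 26, 2003, before the deadline.
Step 4 — counting 15 days from Mar 26, 2003 (when the record is requested) gives a deadline of Apr 10, 2003; Apr 1, 2003 is within that limit.
Step 5 — counting 77 days from Mar 26, 2003 (when the record is requested) gives a deadline of Jun 11, 2003; done Jun 10, 2003 — timely.
Step 6 — 18 and 44 days from Jun 10, 2003 (when the brief is served on the agency) are Jun 28, 2003 and Jul 24, 2003 respectively; Jul 14, 2003 falls inside that range.
Step 7 — 7 and 20 days from Jul 14, 2003 (when the reply brief is filed) are Jul 21, 2003 and Aug 3, 2003 respectively; done Aug 1, 2003, which is between those dates.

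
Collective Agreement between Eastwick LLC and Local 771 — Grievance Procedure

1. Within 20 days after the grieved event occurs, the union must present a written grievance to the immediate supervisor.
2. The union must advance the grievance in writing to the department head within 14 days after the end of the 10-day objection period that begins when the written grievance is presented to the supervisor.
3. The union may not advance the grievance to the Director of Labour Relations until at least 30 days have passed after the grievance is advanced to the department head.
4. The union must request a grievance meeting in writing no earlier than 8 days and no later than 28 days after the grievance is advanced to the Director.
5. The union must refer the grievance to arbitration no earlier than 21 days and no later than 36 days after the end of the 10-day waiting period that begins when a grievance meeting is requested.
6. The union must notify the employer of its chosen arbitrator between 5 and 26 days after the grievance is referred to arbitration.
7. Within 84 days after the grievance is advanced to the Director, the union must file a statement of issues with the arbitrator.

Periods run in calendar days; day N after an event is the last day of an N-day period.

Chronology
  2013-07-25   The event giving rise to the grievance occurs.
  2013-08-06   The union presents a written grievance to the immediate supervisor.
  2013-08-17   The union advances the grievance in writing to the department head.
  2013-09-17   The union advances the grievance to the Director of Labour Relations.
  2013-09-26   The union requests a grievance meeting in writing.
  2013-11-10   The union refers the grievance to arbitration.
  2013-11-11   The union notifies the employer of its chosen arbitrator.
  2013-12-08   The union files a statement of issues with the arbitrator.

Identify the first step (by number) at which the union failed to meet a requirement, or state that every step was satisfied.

Step 1: 20 days after 2013-07-25 (when the grieved event occurs) is 2013-08-14; completed 2013-08-06, before the deadline.
Step 2: 14 days after 2013-08-16 (end of the 10-day objection period, which began when the written grievance is presented to the supervisor on 2013-08-06) is 2013-08-30; done 2013-08-17 — timely.
Step 3: the earliest permitted date is 30 days after 2013-08-17 (when the grievance is advanced to the department head), i.e. 2013-09-16; 2013-09-17 is on or after that date.
Step 4: the window is 8–28 days after 2013-09-17 (when the grievance is advanced to the Director), so 2013-09-25 through 2013-10-15; 2013-09-26 falls inside that range.
Step 5: the window is 21–36 days after 2013-10-06 (end of the 10-day waiting period, which began when a grievance meeting is requested on 2013-09-26), so 2013-10-27 through 2013-11-11; done 2013-11-10 — within the window.
Step 6: the window is 5–26 days after 2013-11-10 (when the grievance is referred to arbitration), so 2013-11-15 through 2013-12-06; 2013-11-11 is 4 days too early.
Later steps need not be reached.

Step 6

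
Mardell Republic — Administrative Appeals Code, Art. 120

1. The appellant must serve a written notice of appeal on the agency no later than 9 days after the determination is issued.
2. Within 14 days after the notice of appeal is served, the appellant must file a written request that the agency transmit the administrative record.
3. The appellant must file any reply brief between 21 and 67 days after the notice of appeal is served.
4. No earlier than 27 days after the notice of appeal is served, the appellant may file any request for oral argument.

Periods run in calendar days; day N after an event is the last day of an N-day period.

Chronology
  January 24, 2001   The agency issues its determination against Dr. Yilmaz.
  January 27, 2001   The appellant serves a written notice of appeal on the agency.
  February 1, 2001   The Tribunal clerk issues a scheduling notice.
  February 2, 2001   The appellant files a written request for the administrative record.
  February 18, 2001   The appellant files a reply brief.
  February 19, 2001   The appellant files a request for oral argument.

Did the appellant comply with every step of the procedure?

Step 1: 9 days after January 24, 2001 (when the determination is issued) is February 2, 2001; done January 27, 2001 — timely.
Step 2: 14 days after January 27, 2001 (when the notice of appeal is served) is February 10, 2001; February 2, 2001 is within that limit.
Step 3: the window is 21–67 days after January 27, 2001 (when the notice of appeal is served), so February 17, 2001 through April 4, 2001; February 18, 2001 falls inside that range.
Step 4: the earliest permitted date is 27 days after January 27, 2001 (when the notice of appeal is served), i.e. February 23, 2001; done February 19, 2001 — 4 days too early.

No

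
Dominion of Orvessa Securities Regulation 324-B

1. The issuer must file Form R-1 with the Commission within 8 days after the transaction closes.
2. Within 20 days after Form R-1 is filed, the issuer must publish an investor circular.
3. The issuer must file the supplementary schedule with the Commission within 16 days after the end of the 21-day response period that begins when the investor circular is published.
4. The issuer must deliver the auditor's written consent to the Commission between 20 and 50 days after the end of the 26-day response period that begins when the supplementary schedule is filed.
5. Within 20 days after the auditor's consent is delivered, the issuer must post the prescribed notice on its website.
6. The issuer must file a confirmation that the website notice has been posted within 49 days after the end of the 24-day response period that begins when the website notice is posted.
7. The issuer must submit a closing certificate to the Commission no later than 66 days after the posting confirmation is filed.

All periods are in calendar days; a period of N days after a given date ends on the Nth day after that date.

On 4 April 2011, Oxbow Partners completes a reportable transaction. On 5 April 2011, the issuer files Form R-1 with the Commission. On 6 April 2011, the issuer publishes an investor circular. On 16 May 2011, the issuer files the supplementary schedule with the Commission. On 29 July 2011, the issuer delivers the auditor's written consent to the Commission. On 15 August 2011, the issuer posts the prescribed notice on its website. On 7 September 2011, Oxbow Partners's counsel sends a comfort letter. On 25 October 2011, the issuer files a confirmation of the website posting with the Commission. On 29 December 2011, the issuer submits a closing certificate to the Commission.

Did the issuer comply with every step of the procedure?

No

Step 1: 8 days after 4 April 2011 (when the transaction closes) is 12 April 2011; 5 April 2011 is within that limit.
Step 2: 20 days after 5 April 2011 (when Form R-1 is filed) is 25 April 2011; 6 April 2011 is within that limit.
Step 3: 16 days after 27 April 2011 (end of the 21-day response period, which began when the investor circular is published on 6 April 2011) is 13 May 2011; not done until 16 May 2011, 3 days after the deadline.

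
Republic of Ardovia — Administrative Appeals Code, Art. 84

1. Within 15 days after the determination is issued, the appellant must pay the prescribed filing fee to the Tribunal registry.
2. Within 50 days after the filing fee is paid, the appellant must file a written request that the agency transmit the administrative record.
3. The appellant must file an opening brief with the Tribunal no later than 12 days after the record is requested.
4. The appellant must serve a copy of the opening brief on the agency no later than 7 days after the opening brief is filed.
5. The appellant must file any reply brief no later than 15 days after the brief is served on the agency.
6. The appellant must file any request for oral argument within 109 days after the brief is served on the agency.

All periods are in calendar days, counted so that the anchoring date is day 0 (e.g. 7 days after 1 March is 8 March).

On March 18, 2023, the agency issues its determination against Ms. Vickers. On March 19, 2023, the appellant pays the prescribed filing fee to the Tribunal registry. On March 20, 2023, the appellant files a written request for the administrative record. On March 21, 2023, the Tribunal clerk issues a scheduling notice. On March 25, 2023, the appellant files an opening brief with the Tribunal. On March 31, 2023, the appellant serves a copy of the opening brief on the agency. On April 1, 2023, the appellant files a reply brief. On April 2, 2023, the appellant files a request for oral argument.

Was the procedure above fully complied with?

Yes

Step 1 — counting 15 days from March 18, 2023 (when the determination is issued) gives a deadline of April 2, 2023; March 19, 2023 is within that limit.
Step 2 — counting 50 days from March 19, 2023 (when the filing fee is paid) gives a deadline of May 8, 2023; March 20, 2023 is within that limit.
Step 3 — counting 12 days from March 20, 2023 (when the record is requested) gives a deadline of April 1, 2023; done March 25, 2023 — timely.
Step 4 — counting 7 days from March 25, 2023 (when the opening brief is filed) gives a deadline of April 1, 2023; done March 31, 2023 — timely.
Step 5 — counting 15 days from March 31, 2023 (when the brief is served on the agency) gives a deadline of April 15, 2023; April 1, 2023 is within that limit.
Step 6 — counting 109 days from March 31, 2023 (when the brief is served on the agency) gives a deadline of July 18, 2023; completed April 2, 2023, before the deadline.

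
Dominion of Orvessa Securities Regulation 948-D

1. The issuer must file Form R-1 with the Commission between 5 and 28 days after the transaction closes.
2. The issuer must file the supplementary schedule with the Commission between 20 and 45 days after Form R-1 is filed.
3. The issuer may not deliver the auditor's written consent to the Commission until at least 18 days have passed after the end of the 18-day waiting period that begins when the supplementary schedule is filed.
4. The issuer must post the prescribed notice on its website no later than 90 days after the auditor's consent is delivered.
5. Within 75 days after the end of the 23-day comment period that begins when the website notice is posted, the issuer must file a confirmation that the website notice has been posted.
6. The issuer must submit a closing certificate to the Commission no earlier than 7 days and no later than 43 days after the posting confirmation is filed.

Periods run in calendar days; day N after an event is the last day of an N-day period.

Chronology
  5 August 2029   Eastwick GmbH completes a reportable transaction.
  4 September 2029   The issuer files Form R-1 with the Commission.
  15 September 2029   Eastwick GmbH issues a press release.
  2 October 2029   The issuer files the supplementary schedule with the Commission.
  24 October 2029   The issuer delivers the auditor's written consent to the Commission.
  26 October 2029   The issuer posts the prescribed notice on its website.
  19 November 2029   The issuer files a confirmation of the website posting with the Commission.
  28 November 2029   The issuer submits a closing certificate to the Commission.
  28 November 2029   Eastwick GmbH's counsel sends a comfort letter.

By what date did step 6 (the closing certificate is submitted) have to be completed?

1 January 2030

Step 6 runs from 19 November 2029, when the posting confirmation is filed. The window is 7–43 days after 19 November 2029; it closes on 1 January 2030.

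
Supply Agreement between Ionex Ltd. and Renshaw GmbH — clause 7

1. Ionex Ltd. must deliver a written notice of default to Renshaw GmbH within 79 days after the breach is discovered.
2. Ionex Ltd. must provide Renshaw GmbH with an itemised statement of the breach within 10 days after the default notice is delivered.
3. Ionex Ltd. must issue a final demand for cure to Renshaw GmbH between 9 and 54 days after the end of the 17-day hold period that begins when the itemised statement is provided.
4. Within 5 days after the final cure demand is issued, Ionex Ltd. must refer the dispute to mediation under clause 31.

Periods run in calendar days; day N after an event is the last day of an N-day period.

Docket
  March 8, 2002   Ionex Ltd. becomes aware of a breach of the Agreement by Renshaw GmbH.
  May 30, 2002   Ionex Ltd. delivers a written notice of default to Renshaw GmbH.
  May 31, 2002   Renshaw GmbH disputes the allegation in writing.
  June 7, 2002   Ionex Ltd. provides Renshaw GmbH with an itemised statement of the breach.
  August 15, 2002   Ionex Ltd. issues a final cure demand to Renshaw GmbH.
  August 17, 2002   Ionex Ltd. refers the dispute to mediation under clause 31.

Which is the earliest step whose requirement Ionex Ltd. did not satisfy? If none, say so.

(1) due by March 8, 2002 + 79 days = May 26, 2002; not done until May 30, 2002, 4 days after the deadline.

Step 1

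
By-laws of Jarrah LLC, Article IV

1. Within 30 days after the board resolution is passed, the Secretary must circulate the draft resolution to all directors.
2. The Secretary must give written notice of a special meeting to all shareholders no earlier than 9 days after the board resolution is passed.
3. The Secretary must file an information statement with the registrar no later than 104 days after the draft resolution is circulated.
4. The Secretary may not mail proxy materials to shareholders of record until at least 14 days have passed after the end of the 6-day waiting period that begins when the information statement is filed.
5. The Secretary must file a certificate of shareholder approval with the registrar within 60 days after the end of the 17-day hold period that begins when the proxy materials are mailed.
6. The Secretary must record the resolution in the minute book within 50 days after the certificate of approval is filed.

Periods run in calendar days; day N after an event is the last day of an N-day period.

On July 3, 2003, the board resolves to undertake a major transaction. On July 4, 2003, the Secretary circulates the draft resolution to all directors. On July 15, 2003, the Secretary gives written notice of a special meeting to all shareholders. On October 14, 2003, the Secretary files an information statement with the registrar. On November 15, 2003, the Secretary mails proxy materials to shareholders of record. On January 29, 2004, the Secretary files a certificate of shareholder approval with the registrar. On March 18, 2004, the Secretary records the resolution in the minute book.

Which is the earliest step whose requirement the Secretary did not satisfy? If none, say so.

(1) due by July 3, 2003 + 30 days = August 2, 2003; July 4, 2003 is within that limit.
(2) permitted from July 3, 2003 + 9 days = July 12, 2003 onward; done July 15, 2003 — permitted.
(3) due by July 4, 2003 + 104 days = October 16, 2003; October 14, 2003 is within that limit.
(4) permitted from October 20, 2003 + 14 days = November 3, 2003 onward; done November 15, 2003, after the minimum wait.
(5) due by December 2, 2003 + 60 days = January 31, 2004; completed January 29, 2004, before the deadline.
(6) due by January 29, 2004 + 50 days = March 19, 2004; completed March 18, 2004, before the deadline.

None — every step was satisfied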